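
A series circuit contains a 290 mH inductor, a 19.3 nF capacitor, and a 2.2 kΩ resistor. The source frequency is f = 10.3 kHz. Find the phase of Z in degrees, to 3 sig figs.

ω = 2πf = 64720 rad/s
X_L = ωL = 18800 Ω
X_C = 1/(ωC) = 801 Ω
Net reactance X = X_L − X_C = 18000 Ω
Z = 2200 + j18000 Ω
|Z| = √(2200² + 18000²) = 18100 Ω
∠Z = arctan(18000/2200) = 83.0°

83.0°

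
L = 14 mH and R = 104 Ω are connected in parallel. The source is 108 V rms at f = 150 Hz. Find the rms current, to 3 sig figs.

ω = 2πf = 942.5 rad/s
X_L = ωL = 13.2 Ω
Parallel: admittances add. Y = 1/R + 1/(jωL)
Y = (0.00962 − j0.0758) S
|Y| = 0.0764 S → |Z| = 1/|Y| = 13.1 Ω, ∠Z = −∠Y = 82.8°
I = V/|Z| = 108/13.1 = 8.25 A

8.25 A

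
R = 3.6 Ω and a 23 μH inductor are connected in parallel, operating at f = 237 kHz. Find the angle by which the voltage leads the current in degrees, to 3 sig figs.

6.00°

ω = 2πf = 1.489e+06 rad/s
X_L = ωL = 34.2 Ω
Parallel: admittances add. Y = 1/R + 1/(jωL)
Y = (0.278 − j0.0292) S
|Y| = 0.279 S → |Z| = 1/|Y| = 3.58 Ω, ∠Z = −∠Y = 6.00°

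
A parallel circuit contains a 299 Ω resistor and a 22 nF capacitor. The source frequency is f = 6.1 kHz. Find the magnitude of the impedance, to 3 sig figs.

290 Ω

ω = 2πf = 38330 rad/s
X_C = 1/(ωC) = 1190 Ω
Parallel: admittances add. Y = 1/R + jωC
Y = (0.00334 + j0.000843) S
|Y| = 0.00345 S → |Z| = 1/|Y| = 290 Ω, ∠Z = −∠Y = -14.2°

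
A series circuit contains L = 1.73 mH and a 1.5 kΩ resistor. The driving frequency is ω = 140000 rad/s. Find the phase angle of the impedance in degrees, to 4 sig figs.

9.172°

X_L = ωL = 242.2 Ω
Z = 1500 + j242.2 Ω
|Z| = √(1500² + 242.2²) = 1519 Ω
∠Z = arctan(242.2/1500) = 9.172°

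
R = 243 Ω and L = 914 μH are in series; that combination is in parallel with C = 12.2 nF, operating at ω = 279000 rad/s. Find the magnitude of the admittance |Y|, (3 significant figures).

2.38 mS

X_L = ωL = 255 Ω
X_C = 1/(ωC) = 294 Ω
Branch 1 (R+jX_L): Z₁ = 243 + j255 Ω, |Z₁| = 352 Ω
Branch 2 (−jX_C): Z₂ = −j294 Ω
Parallel: Z = Z₁Z₂/(Z₁+Z₂), |Z| = 421 Ω, ∠Z = -34.6°
|Y| = 1/|Z| = 2.38 mS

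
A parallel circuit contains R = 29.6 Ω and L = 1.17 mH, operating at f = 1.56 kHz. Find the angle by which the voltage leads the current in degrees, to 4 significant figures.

ω = 2πf = 9802 rad/s
X_L = ωL = 11.47 Ω
Parallel: admittances add. Y = 1/R + 1/(jωL)
Y = (0.03378 − j0.08720) S
|Y| = 0.09351 S → |Z| = 1/|Y| = 10.69 Ω, ∠Z = −∠Y = 68.82°

68.82°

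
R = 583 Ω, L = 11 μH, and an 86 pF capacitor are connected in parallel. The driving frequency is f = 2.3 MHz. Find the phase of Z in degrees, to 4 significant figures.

71.23°

ω = 2πf = 1.445e+07 rad/s
X_L = ωL = 159.0 Ω
X_C = 1/(ωC) = 804.6 Ω
Parallel: admittances add. Y = 1/R + 1/(jωL) + jωC
Y = (0.001715 − j0.005048) S
|Y| = 0.005331 S → |Z| = 1/|Y| = 187.6 Ω, ∠Z = −∠Y = 71.23°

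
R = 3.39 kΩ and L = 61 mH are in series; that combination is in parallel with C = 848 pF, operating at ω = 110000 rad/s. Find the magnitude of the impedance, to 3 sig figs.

15300 Ω

X_L = ωL = 6710 Ω
X_C = 1/(ωC) = 10700 Ω
Branch 1 (R+jX_L): Z₁ = 3390 + j6710 Ω, |Z₁| = 7520 Ω
Branch 2 (−jX_C): Z₂ = −j10700 Ω
Parallel: Z = Z₁Z₂/(Z₁+Z₂), |Z| = 15300 Ω, ∠Z = 23.0°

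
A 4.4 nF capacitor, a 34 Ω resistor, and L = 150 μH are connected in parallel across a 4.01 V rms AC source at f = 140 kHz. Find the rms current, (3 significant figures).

ω = 2πf = 879600 rad/s
X_L = ωL = 132 Ω
X_C = 1/(ωC) = 258 Ω
Parallel: admittances add. Y = 1/R + 1/(jωL) + jωC
Y = (0.0294 − j0.00371) S
|Y| = 0.0296 S → |Z| = 1/|Y| = 33.7 Ω, ∠Z = −∠Y = 7.19°
I = V/|Z| = 4.01/33.7 = 119 mA

119 mA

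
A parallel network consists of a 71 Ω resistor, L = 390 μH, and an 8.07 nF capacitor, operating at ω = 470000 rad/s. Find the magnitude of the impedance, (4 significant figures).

70.51 Ω

X_L = ωL = 183.3 Ω
X_C = 1/(ωC) = 263.7 Ω
Parallel: admittances add. Y = 1/R + 1/(jωL) + jωC
Y = (0.01408 − j0.001663) S
|Y| = 0.01418 S → |Z| = 1/|Y| = 70.51 Ω, ∠Z = −∠Y = 6.732°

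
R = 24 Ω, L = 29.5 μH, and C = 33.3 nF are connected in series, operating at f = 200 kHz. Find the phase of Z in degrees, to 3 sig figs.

28.8°

ω = 2πf = 1.257e+06 rad/s
X_L = ωL = 37.1 Ω
X_C = 1/(ωC) = 23.9 Ω
Net reactance X = X_L − X_C = 13.2 Ω
Z = 24.0 + j13.2 Ω
|Z| = √(24.0² + 13.2²) = 27.4 Ω
∠Z = arctan(13.2/24.0) = 28.8°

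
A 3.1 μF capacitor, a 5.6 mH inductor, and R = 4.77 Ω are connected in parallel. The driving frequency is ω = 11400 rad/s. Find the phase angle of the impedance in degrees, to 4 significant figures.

X_L = ωL = 63.84 Ω
X_C = 1/(ωC) = 28.30 Ω
Parallel: admittances add. Y = 1/R + 1/(jωL) + jωC
Y = (0.2096 + j0.01968) S
|Y| = 0.2106 S → |Z| = 1/|Y| = 4.749 Ω, ∠Z = −∠Y = -5.362°

-5.362°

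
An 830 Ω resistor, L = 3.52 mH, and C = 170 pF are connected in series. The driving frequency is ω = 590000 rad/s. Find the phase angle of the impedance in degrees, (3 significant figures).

-84.0°

X_L = ωL = 2080 Ω
X_C = 1/(ωC) = 9970 Ω
Net reactance X = X_L − X_C = -7890 Ω
Z = 830 − j7890 Ω
|Z| = √(830² + 7890²) = 7940 Ω
∠Z = arctan(-7890/830) = -84.0°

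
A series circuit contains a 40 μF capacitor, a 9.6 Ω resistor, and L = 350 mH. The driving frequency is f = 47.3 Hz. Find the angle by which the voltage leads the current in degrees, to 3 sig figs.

ω = 2πf = 297.2 rad/s
X_L = ωL = 104 Ω
X_C = 1/(ωC) = 84.1 Ω
Net reactance X = X_L − X_C = 19.9 Ω
Z = 9.60 + j19.9 Ω
|Z| = √(9.60² + 19.9²) = 22.1 Ω
∠Z = arctan(19.9/9.60) = 64.2°

64.2°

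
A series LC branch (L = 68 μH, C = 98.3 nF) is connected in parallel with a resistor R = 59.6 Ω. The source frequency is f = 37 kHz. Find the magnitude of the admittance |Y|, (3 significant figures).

ω = 2πf = 232500 rad/s
X_L = ωL = 15.8 Ω
X_C = 1/(ωC) = 43.8 Ω
Branch 1: Z₁ = R = 59.6 Ω
Branch 2 (series LC): Z₂ = j(X_L − X_C) = −j28.0 Ω
Parallel: Z = Z₁Z₂/(Z₁+Z₂), |Z| = 25.3 Ω, ∠Z = -64.9°
|Y| = 1/|Z| = 39.5 mS

39.5 mS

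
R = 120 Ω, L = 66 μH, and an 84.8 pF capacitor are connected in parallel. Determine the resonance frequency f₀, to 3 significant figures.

ω₀ = 1/√(LC) = 1/√(6.6e-05 × 8.48e-11) = 1.337e+07 rad/s
f₀ = ω₀/(2π) = 2.13 MHz

2.13 MHz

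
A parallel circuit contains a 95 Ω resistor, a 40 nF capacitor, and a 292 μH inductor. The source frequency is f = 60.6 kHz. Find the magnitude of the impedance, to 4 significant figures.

81.73 Ω

ω = 2πf = 380800 rad/s
X_L = ωL = 111.2 Ω
X_C = 1/(ωC) = 65.66 Ω
Parallel: admittances add. Y = 1/R + 1/(jωL) + jωC
Y = (0.01053 + j0.006236) S
|Y| = 0.01223 S → |Z| = 1/|Y| = 81.73 Ω, ∠Z = −∠Y = -30.64°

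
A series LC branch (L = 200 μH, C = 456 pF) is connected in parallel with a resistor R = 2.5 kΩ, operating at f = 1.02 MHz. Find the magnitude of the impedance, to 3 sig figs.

ω = 2πf = 6.409e+06 rad/s
X_L = ωL = 1280 Ω
X_C = 1/(ωC) = 342 Ω
Branch 1: Z₁ = R = 2500 Ω
Branch 2 (series LC): Z₂ = j(X_L − X_C) = j940 Ω
Parallel: Z = Z₁Z₂/(Z₁+Z₂), |Z| = 880 Ω, ∠Z = 69.4°

880 Ω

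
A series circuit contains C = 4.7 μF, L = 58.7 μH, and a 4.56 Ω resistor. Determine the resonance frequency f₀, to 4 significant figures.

ω₀ = 1/√(LC) = 1/√(5.87e-05 × 4.7e-06) = 60200 rad/s
f₀ = ω₀/(2π) = 9.582 kHz

9.582 kHz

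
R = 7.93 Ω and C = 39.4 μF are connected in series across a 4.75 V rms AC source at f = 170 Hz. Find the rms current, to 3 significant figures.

190 mA

ω = 2πf = 1068 rad/s
X_C = 1/(ωC) = 23.8 Ω
Z = 7.93 − j23.8 Ω
|Z| = √(7.93² + 23.8²) = 25.0 Ω
I = V/|Z| = 4.75/25.0 = 190 mA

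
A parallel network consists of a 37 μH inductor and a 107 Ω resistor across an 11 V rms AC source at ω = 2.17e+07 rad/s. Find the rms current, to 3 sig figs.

X_L = ωL = 803 Ω
Parallel: admittances add. Y = 1/R + 1/(jωL)
Y = (0.00935 − j0.00125) S
|Y| = 0.00943 S → |Z| = 1/|Y| = 106 Ω, ∠Z = −∠Y = 7.59°
I = V/|Z| = 11/106 = 104 mA

104 mA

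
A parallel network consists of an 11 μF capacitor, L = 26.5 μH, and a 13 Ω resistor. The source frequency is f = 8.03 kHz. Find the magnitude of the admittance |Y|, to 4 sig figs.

207.7 mS

ω = 2πf = 50450 rad/s
X_L = ωL = 1.337 Ω
X_C = 1/(ωC) = 1.802 Ω
Parallel: admittances add. Y = 1/R + 1/(jωL) + jωC
Y = (0.07692 − j0.1929) S
|Y| = 0.2077 S → |Z| = 1/|Y| = 4.815 Ω, ∠Z = −∠Y = 68.26°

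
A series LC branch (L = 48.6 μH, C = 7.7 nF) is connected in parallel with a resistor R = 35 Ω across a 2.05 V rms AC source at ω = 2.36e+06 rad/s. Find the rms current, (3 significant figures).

X_L = ωL = 115 Ω
X_C = 1/(ωC) = 55.0 Ω
Branch 1: Z₁ = R = 35.0 Ω
Branch 2 (series LC): Z₂ = j(X_L − X_C) = j59.7 Ω
Parallel: Z = Z₁Z₂/(Z₁+Z₂), |Z| = 30.2 Ω, ∠Z = 30.4°
I = V/|Z| = 2.05/30.2 = 67.9 mA

67.9 mA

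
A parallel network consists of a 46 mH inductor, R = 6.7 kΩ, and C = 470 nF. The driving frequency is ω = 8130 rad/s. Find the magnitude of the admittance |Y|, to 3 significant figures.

X_L = ωL = 374 Ω
X_C = 1/(ωC) = 262 Ω
Parallel: admittances add. Y = 1/R + 1/(jωL) + jωC
Y = (0.000149 + j0.00115) S
|Y| = 0.00116 S → |Z| = 1/|Y| = 864 Ω, ∠Z = −∠Y = -82.6°

1.16 mS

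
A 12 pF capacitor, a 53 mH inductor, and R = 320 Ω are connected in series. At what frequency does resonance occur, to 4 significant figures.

ω₀ = 1/√(LC) = 1/√(0.053 × 1.2e-11) = 1.254e+06 rad/s
f₀ = ω₀/(2π) = 199.6 kHz

199.6 kHz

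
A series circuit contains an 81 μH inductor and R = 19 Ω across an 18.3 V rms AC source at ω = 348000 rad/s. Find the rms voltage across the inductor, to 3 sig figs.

X_L = ωL = 28.2 Ω
Z = 19.0 + j28.2 Ω
|Z| = √(19.0² + 28.2²) = 34.0 Ω
I = V/|Z| = 538 mA
V_L = I·|Z_L| = 0.538 × 28.2 = 15.2 V

15.2 V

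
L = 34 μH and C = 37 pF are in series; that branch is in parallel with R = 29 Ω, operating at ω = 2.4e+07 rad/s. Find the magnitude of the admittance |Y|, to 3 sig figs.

X_L = ωL = 816 Ω
X_C = 1/(ωC) = 1130 Ω
Branch 1: Z₁ = R = 29.0 Ω
Branch 2 (series LC): Z₂ = j(X_L − X_C) = −j310 Ω
Parallel: Z = Z₁Z₂/(Z₁+Z₂), |Z| = 28.9 Ω, ∠Z = -5.34°
|Y| = 1/|Z| = 34.6 mS

34.6 mS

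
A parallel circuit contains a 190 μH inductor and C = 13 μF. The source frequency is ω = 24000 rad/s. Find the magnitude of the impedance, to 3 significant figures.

X_L = ωL = 4.56 Ω
X_C = 1/(ωC) = 3.21 Ω
Parallel: admittances add. Y = 1/(jωL) + jωC
Y = (0 + j0.0927) S
|Y| = 0.0927 S → |Z| = 1/|Y| = 10.8 Ω, ∠Z = −∠Y = -90.0°

10.8 Ω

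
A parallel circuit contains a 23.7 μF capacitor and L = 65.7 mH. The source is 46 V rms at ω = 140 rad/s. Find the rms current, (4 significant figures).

X_L = ωL = 9.198 Ω
X_C = 1/(ωC) = 301.4 Ω
Parallel: admittances add. Y = 1/(jωL) + jωC
Y = (0 − j0.1054) S
|Y| = 0.1054 S → |Z| = 1/|Y| = 9.488 Ω, ∠Z = −∠Y = 90.00°
I = V/|Z| = 46/9.488 = 4.848 A

4.848 A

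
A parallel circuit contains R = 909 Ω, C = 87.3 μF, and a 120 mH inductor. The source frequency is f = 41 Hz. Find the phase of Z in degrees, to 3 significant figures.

83.6°

ω = 2πf = 257.6 rad/s
X_L = ωL = 30.9 Ω
X_C = 1/(ωC) = 44.5 Ω
Parallel: admittances add. Y = 1/R + 1/(jωL) + jωC
Y = (0.00110 − j0.00986) S
|Y| = 0.00992 S → |Z| = 1/|Y| = 101 Ω, ∠Z = −∠Y = 83.6°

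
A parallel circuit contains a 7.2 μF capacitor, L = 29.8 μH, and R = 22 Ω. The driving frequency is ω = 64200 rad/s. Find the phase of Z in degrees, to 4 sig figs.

X_L = ωL = 1.913 Ω
X_C = 1/(ωC) = 2.163 Ω
Parallel: admittances add. Y = 1/R + 1/(jωL) + jωC
Y = (0.04545 − j0.06046) S
|Y| = 0.07564 S → |Z| = 1/|Y| = 13.22 Ω, ∠Z = −∠Y = 53.06°

53.06°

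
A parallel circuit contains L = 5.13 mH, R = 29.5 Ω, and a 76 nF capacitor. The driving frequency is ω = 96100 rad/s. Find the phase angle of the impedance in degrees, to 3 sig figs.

-8.85°

X_L = ωL = 493 Ω
X_C = 1/(ωC) = 137 Ω
Parallel: admittances add. Y = 1/R + 1/(jωL) + jωC
Y = (0.0339 + j0.00528) S
|Y| = 0.0343 S → |Z| = 1/|Y| = 29.1 Ω, ∠Z = −∠Y = -8.85°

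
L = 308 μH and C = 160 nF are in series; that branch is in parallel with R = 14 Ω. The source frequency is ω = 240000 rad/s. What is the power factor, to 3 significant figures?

X_L = ωL = 73.9 Ω
X_C = 1/(ωC) = 26.0 Ω
Branch 1: Z₁ = R = 14.0 Ω
Branch 2 (series LC): Z₂ = j(X_L − X_C) = j47.9 Ω
Parallel: Z = Z₁Z₂/(Z₁+Z₂), |Z| = 13.4 Ω, ∠Z = 16.3°
cos φ = cos(16.3°) = 0.960

0.960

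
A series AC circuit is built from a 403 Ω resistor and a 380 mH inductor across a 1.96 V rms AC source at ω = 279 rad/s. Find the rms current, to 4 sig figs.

4.703 mA

X_L = ωL = 106.0 Ω
Z = 403.0 + j106.0 Ω
|Z| = √(403.0² + 106.0²) = 416.7 Ω
I = V/|Z| = 1.96/416.7 = 4.703 mA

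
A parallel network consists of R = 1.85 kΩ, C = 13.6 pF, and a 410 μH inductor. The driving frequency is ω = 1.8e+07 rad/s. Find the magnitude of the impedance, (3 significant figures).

1810 Ω

X_L = ωL = 7380 Ω
X_C = 1/(ωC) = 4080 Ω
Parallel: admittances add. Y = 1/R + 1/(jωL) + jωC
Y = (0.000541 + j0.000109) S
|Y| = 0.000551 S → |Z| = 1/|Y| = 1810 Ω, ∠Z = −∠Y = -11.4°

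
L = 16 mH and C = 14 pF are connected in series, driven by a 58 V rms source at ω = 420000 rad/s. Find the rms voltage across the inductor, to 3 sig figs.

2.39 V

X_L = ωL = 6720 Ω
X_C = 1/(ωC) = 170000 Ω
Net reactance X = X_L − X_C = -163000 Ω
Z = − j163000 Ω
|Z| = √(0² + 163000²) = 163000 Ω
I = V/|Z| = 355 μA
V_L = I·|Z_L| = 0.000355 × 6720 = 2.39 V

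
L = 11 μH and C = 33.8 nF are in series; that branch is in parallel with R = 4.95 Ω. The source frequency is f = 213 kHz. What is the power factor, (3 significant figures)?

0.831

ω = 2πf = 1.338e+06 rad/s
X_L = ωL = 14.7 Ω
X_C = 1/(ωC) = 22.1 Ω
Branch 1: Z₁ = R = 4.95 Ω
Branch 2 (series LC): Z₂ = j(X_L − X_C) = −j7.39 Ω
Parallel: Z = Z₁Z₂/(Z₁+Z₂), |Z| = 4.11 Ω, ∠Z = -33.8°
cos φ = cos(-33.8°) = 0.831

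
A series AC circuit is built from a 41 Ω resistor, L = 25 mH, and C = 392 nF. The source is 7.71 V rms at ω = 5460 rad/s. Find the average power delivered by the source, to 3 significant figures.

X_L = ωL = 136 Ω
X_C = 1/(ωC) = 467 Ω
Net reactance X = X_L − X_C = -331 Ω
Z = 41.0 − j331 Ω
|Z| = √(41.0² + 331²) = 333 Ω
∠Z = arctan(-331/41.0) = -82.9°
I = V/|Z| = 23.1 mA
P = VI cos φ = 7.71 × 0.0231 × cos(-82.9°) = 21.9 mW

21.9 mW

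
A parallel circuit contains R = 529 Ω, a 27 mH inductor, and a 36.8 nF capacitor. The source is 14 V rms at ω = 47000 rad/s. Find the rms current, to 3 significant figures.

X_L = ωL = 1270 Ω
X_C = 1/(ωC) = 578 Ω
Parallel: admittances add. Y = 1/R + 1/(jωL) + jωC
Y = (0.00189 + j0.000942) S
|Y| = 0.00211 S → |Z| = 1/|Y| = 474 Ω, ∠Z = −∠Y = -26.5°
I = V/|Z| = 14/474 = 29.6 mA

29.6 mA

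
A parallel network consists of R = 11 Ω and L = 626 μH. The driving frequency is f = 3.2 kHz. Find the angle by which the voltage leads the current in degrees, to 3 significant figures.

ω = 2πf = 20110 rad/s
X_L = ωL = 12.6 Ω
Parallel: admittances add. Y = 1/R + 1/(jωL)
Y = (0.0909 − j0.0795) S
|Y| = 0.121 S → |Z| = 1/|Y| = 8.28 Ω, ∠Z = −∠Y = 41.2°

41.2°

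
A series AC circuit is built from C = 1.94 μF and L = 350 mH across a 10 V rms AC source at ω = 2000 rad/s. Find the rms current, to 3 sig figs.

22.6 mA

X_L = ωL = 700 Ω
X_C = 1/(ωC) = 258 Ω
Net reactance X = X_L − X_C = 442 Ω
Z = j442 Ω
|Z| = √(0² + 442²) = 442 Ω
I = V/|Z| = 10/442 = 22.6 mA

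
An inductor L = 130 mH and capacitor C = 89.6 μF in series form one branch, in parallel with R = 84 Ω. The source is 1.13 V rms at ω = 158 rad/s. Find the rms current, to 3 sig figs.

X_L = ωL = 20.5 Ω
X_C = 1/(ωC) = 70.6 Ω
Branch 1: Z₁ = R = 84.0 Ω
Branch 2 (series LC): Z₂ = j(X_L − X_C) = −j50.1 Ω
Parallel: Z = Z₁Z₂/(Z₁+Z₂), |Z| = 43.0 Ω, ∠Z = -59.2°
I = V/|Z| = 1.13/43.0 = 26.3 mA

26.3 mA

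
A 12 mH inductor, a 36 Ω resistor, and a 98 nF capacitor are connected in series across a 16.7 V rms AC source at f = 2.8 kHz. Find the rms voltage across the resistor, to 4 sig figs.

1.622 V

ω = 2πf = 17590 rad/s
X_L = ωL = 211.1 Ω
X_C = 1/(ωC) = 580.0 Ω
Net reactance X = X_L − X_C = -368.9 Ω
Z = 36.00 − j368.9 Ω
|Z| = √(36.00² + 368.9²) = 370.6 Ω
I = V/|Z| = 45.06 mA
V_R = I·|Z_R| = 0.04506 × 36.00 = 1.622 V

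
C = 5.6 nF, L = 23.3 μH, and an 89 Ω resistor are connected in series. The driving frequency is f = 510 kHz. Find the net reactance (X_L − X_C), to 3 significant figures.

18.9 Ω

ω = 2πf = 3.204e+06 rad/s
X_L = ωL = 74.7 Ω
X_C = 1/(ωC) = 55.7 Ω
X = 74.7 − 55.7 = 18.9 Ω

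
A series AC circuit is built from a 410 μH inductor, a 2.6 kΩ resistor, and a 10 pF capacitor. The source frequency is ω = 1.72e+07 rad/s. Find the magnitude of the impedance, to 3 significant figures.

2880 Ω

X_L = ωL = 7050 Ω
X_C = 1/(ωC) = 5810 Ω
Net reactance X = X_L − X_C = 1240 Ω
Z = 2600 + j1240 Ω
|Z| = √(2600² + 1240²) = 2880 Ω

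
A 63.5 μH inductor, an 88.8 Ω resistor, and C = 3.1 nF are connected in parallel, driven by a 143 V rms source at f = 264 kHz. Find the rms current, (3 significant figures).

1.73 A

ω = 2πf = 1.659e+06 rad/s
X_L = ωL = 105 Ω
X_C = 1/(ωC) = 194 Ω
Parallel: admittances add. Y = 1/R + 1/(jωL) + jωC
Y = (0.0113 − j0.00435) S
|Y| = 0.0121 S → |Z| = 1/|Y| = 82.8 Ω, ∠Z = −∠Y = 21.1°
I = V/|Z| = 143/82.8 = 1.73 A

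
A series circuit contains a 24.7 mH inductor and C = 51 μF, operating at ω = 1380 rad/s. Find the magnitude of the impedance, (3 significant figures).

X_L = ωL = 34.1 Ω
X_C = 1/(ωC) = 14.2 Ω
Net reactance X = X_L − X_C = 19.9 Ω
Z = j19.9 Ω
|Z| = √(0² + 19.9²) = 19.9 Ω

19.9 Ω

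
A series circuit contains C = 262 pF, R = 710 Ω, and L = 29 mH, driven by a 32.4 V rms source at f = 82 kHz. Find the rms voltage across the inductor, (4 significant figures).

63.98 V

ω = 2πf = 515200 rad/s
X_L = ωL = 14940 Ω
X_C = 1/(ωC) = 7408 Ω
Net reactance X = X_L − X_C = 7533 Ω
Z = 710.0 + j7533 Ω
|Z| = √(710.0² + 7533²) = 7567 Ω
I = V/|Z| = 4.282 mA
V_L = I·|Z_L| = 0.004282 × 14940 = 63.98 V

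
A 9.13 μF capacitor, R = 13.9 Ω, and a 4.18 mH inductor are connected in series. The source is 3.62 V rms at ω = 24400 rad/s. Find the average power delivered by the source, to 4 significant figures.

X_L = ωL = 102.0 Ω
X_C = 1/(ωC) = 4.489 Ω
Net reactance X = X_L − X_C = 97.50 Ω
Z = 13.90 + j97.50 Ω
|Z| = √(13.90² + 97.50²) = 98.49 Ω
∠Z = arctan(97.50/13.90) = 81.89°
I = V/|Z| = 36.76 mA
P = VI cos φ = 3.62 × 0.03676 × cos(81.89°) = 18.78 mW

18.78 mW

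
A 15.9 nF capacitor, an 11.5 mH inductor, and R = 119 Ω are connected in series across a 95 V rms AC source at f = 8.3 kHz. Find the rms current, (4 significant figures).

153.8 mA

ω = 2πf = 52150 rad/s
X_L = ωL = 599.7 Ω
X_C = 1/(ωC) = 1206 Ω
Net reactance X = X_L − X_C = -606.3 Ω
Z = 119.0 − j606.3 Ω
|Z| = √(119.0² + 606.3²) = 617.8 Ω
I = V/|Z| = 95/617.8 = 153.8 mA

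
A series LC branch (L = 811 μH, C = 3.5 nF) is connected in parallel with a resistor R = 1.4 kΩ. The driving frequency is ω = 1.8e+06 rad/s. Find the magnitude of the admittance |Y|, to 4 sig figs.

X_L = ωL = 1460 Ω
X_C = 1/(ωC) = 158.7 Ω
Branch 1: Z₁ = R = 1400 Ω
Branch 2 (series LC): Z₂ = j(X_L − X_C) = j1301 Ω
Parallel: Z = Z₁Z₂/(Z₁+Z₂), |Z| = 953.1 Ω, ∠Z = 47.10°
|Y| = 1/|Z| = 1.049 mS

1.049 mS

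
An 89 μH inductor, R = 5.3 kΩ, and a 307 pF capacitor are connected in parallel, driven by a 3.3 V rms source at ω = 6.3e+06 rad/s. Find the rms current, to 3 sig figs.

X_L = ωL = 561 Ω
X_C = 1/(ωC) = 517 Ω
Parallel: admittances add. Y = 1/R + 1/(jωL) + jωC
Y = (0.000189 + j0.000151) S
|Y| = 0.000241 S → |Z| = 1/|Y| = 4140 Ω, ∠Z = −∠Y = -38.6°
I = V/|Z| = 3.3/4140 = 797 μA

797 μA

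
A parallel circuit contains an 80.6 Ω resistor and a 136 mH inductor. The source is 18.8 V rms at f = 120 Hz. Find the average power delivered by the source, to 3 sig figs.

4.39 W

ω = 2πf = 754.0 rad/s
X_L = ωL = 103 Ω
Parallel: admittances add. Y = 1/R + 1/(jωL)
Y = (0.0124 − j0.00975) S
|Y| = 0.0158 S → |Z| = 1/|Y| = 63.4 Ω, ∠Z = −∠Y = 38.2°
I = V/|Z| = 297 mA
P = VI cos φ = 18.8 × 0.297 × cos(38.2°) = 4.39 W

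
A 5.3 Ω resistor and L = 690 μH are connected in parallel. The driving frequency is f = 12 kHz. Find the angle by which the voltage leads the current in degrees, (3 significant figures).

5.82°

ω = 2πf = 75400 rad/s
X_L = ωL = 52.0 Ω
Parallel: admittances add. Y = 1/R + 1/(jωL)
Y = (0.189 − j0.0192) S
|Y| = 0.190 S → |Z| = 1/|Y| = 5.27 Ω, ∠Z = −∠Y = 5.82°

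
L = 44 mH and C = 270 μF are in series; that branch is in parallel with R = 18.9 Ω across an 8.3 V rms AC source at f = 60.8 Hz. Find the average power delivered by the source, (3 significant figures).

ω = 2πf = 382.0 rad/s
X_L = ωL = 16.8 Ω
X_C = 1/(ωC) = 9.70 Ω
Branch 1: Z₁ = R = 18.9 Ω
Branch 2 (series LC): Z₂ = j(X_L − X_C) = j7.11 Ω
Parallel: Z = Z₁Z₂/(Z₁+Z₂), |Z| = 6.66 Ω, ∠Z = 69.4°
I = V/|Z| = 1.25 A
P = VI cos φ = 8.3 × 1.25 × cos(69.4°) = 3.64 W

3.64 W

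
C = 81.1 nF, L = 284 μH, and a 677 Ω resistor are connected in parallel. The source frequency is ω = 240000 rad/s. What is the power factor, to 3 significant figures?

0.295

X_L = ωL = 68.2 Ω
X_C = 1/(ωC) = 51.4 Ω
Parallel: admittances add. Y = 1/R + 1/(jωL) + jωC
Y = (0.00148 + j0.00479) S
|Y| = 0.00502 S → |Z| = 1/|Y| = 199 Ω, ∠Z = −∠Y = -72.9°
cos φ = cos(-72.9°) = 0.295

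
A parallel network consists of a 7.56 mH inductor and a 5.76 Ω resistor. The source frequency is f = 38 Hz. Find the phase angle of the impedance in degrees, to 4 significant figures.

ω = 2πf = 238.8 rad/s
X_L = ωL = 1.805 Ω
Parallel: admittances add. Y = 1/R + 1/(jωL)
Y = (0.1736 − j0.5540) S
|Y| = 0.5806 S → |Z| = 1/|Y| = 1.722 Ω, ∠Z = −∠Y = 72.60°

72.60°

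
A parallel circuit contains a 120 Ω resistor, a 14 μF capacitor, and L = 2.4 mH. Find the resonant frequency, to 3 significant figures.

ω₀ = 1/√(LC) = 1/√(0.0024 × 1.4e-05) = 5455 rad/s
f₀ = ω₀/(2π) = 868 Hz

868 Hz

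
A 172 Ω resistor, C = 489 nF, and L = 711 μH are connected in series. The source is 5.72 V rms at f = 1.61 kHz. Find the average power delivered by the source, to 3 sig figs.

83.3 mW

ω = 2πf = 10120 rad/s
X_L = ωL = 7.19 Ω
X_C = 1/(ωC) = 202 Ω
Net reactance X = X_L − X_C = -195 Ω
Z = 172 − j195 Ω
|Z| = √(172² + 195²) = 260 Ω
∠Z = arctan(-195/172) = -48.6°
I = V/|Z| = 22.0 mA
P = VI cos φ = 5.72 × 0.0220 × cos(-48.6°) = 83.3 mW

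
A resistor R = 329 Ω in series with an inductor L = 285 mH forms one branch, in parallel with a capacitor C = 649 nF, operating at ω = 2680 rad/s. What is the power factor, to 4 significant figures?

X_L = ωL = 763.8 Ω
X_C = 1/(ωC) = 574.9 Ω
Branch 1 (R+jX_L): Z₁ = 329.0 + j763.8 Ω, |Z₁| = 831.6 Ω
Branch 2 (−jX_C): Z₂ = −j574.9 Ω
Parallel: Z = Z₁Z₂/(Z₁+Z₂), |Z| = 1260 Ω, ∠Z = -53.16°
cos φ = cos(-53.16°) = 0.5996

0.5996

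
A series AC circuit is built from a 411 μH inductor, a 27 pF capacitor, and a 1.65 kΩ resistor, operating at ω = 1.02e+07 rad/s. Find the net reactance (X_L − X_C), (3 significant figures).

X_L = ωL = 4190 Ω
X_C = 1/(ωC) = 3630 Ω
X = 4190 − 3630 = 561 Ω

561 Ω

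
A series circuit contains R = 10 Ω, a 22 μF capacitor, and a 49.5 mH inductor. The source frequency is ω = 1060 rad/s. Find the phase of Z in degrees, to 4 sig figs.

43.80°

X_L = ωL = 52.47 Ω
X_C = 1/(ωC) = 42.88 Ω
Net reactance X = X_L − X_C = 9.588 Ω
Z = 10.00 + j9.588 Ω
|Z| = √(10.00² + 9.588²) = 13.85 Ω
∠Z = arctan(9.588/10.00) = 43.80°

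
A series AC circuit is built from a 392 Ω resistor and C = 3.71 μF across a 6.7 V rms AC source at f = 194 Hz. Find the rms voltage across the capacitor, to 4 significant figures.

ω = 2πf = 1219 rad/s
X_C = 1/(ωC) = 221.1 Ω
Z = 392.0 − j221.1 Ω
|Z| = √(392.0² + 221.1²) = 450.1 Ω
I = V/|Z| = 14.89 mA
V_C = I·|Z_C| = 0.01489 × 221.1 = 3.292 V

3.292 V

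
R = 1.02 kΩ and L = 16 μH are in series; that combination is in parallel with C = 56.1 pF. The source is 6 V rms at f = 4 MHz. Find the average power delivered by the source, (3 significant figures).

ω = 2πf = 2.513e+07 rad/s
X_L = ωL = 402 Ω
X_C = 1/(ωC) = 709 Ω
Branch 1 (R+jX_L): Z₁ = 1020 + j402 Ω, |Z₁| = 1100 Ω
Branch 2 (−jX_C): Z₂ = −j709 Ω
Parallel: Z = Z₁Z₂/(Z₁+Z₂), |Z| = 730 Ω, ∠Z = -51.7°
I = V/|Z| = 8.22 mA
P = VI cos φ = 6 × 0.00822 × cos(-51.7°) = 30.5 mW

30.5 mW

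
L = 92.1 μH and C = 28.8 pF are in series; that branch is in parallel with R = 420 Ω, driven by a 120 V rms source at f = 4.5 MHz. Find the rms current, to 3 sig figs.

299 mA

ω = 2πf = 2.827e+07 rad/s
X_L = ωL = 2600 Ω
X_C = 1/(ωC) = 1230 Ω
Branch 1: Z₁ = R = 420 Ω
Branch 2 (series LC): Z₂ = j(X_L − X_C) = j1380 Ω
Parallel: Z = Z₁Z₂/(Z₁+Z₂), |Z| = 402 Ω, ∠Z = 17.0°
I = V/|Z| = 120/402 = 299 mA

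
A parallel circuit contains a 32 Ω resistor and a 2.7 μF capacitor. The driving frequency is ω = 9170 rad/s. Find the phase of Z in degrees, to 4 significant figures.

-38.39°

X_C = 1/(ωC) = 40.39 Ω
Parallel: admittances add. Y = 1/R + jωC
Y = (0.03125 + j0.02476) S
|Y| = 0.03987 S → |Z| = 1/|Y| = 25.08 Ω, ∠Z = −∠Y = -38.39°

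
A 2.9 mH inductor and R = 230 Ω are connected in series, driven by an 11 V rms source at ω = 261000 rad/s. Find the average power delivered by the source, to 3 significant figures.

X_L = ωL = 757 Ω
Z = 230 + j757 Ω
|Z| = √(230² + 757²) = 791 Ω
∠Z = arctan(757/230) = 73.1°
I = V/|Z| = 13.9 mA
P = VI cos φ = 11 × 0.0139 × cos(73.1°) = 44.5 mW

44.5 mW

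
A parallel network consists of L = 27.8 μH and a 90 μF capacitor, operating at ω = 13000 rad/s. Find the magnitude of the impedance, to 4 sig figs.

X_L = ωL = 0.3614 Ω
X_C = 1/(ωC) = 0.8547 Ω
Parallel: admittances add. Y = 1/(jωL) + jωC
Y = (0 − j1.597) S
|Y| = 1.597 S → |Z| = 1/|Y| = 0.6262 Ω, ∠Z = −∠Y = 90.00°

0.6262 Ω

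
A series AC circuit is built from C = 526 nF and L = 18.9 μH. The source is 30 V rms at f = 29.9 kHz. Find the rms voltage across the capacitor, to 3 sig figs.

46.2 V

ω = 2πf = 187900 rad/s
X_L = ωL = 3.55 Ω
X_C = 1/(ωC) = 10.1 Ω
Net reactance X = X_L − X_C = -6.57 Ω
Z = − j6.57 Ω
|Z| = √(0² + 6.57²) = 6.57 Ω
I = V/|Z| = 4.57 A
V_C = I·|Z_C| = 4.57 × 10.1 = 46.2 V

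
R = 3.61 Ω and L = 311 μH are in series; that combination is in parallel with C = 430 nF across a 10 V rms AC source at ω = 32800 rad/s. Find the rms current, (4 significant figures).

X_L = ωL = 10.20 Ω
X_C = 1/(ωC) = 70.90 Ω
Branch 1 (R+jX_L): Z₁ = 3.610 + j10.20 Ω, |Z₁| = 10.82 Ω
Branch 2 (−jX_C): Z₂ = −j70.90 Ω
Parallel: Z = Z₁Z₂/(Z₁+Z₂), |Z| = 12.62 Ω, ∠Z = 67.11°
I = V/|Z| = 10/12.62 = 792.6 mA

792.6 mA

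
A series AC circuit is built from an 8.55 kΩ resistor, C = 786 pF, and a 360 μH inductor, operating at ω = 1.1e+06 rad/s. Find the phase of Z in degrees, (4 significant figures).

-5.084°

X_L = ωL = 396.0 Ω
X_C = 1/(ωC) = 1157 Ω
Net reactance X = X_L − X_C = -760.6 Ω
Z = 8550 − j760.6 Ω
|Z| = √(8550² + 760.6²) = 8584 Ω
∠Z = arctan(-760.6/8550) = -5.084°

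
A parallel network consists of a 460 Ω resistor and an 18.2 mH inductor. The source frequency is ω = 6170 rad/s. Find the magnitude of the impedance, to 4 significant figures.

X_L = ωL = 112.3 Ω
Parallel: admittances add. Y = 1/R + 1/(jωL)
Y = (0.002174 − j0.008905) S
|Y| = 0.009167 S → |Z| = 1/|Y| = 109.1 Ω, ∠Z = −∠Y = 76.28°

109.1 Ω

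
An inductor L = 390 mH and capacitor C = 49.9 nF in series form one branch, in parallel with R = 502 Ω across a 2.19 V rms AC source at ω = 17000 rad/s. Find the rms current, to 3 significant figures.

X_L = ωL = 6630 Ω
X_C = 1/(ωC) = 1180 Ω
Branch 1: Z₁ = R = 502 Ω
Branch 2 (series LC): Z₂ = j(X_L − X_C) = j5450 Ω
Parallel: Z = Z₁Z₂/(Z₁+Z₂), |Z| = 500 Ω, ∠Z = 5.26°
I = V/|Z| = 2.19/500 = 4.38 mA

4.38 mA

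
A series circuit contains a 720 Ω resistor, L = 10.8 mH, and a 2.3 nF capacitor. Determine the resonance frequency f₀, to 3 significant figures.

ω₀ = 1/√(LC) = 1/√(0.0108 × 2.3e-09) = 200600 rad/s
f₀ = ω₀/(2π) = 31.9 kHz

31.9 kHz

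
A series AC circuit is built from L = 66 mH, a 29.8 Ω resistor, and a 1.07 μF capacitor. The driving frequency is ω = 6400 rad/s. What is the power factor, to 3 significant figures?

X_L = ωL = 422 Ω
X_C = 1/(ωC) = 146 Ω
Net reactance X = X_L − X_C = 276 Ω
Z = 29.8 + j276 Ω
|Z| = √(29.8² + 276²) = 278 Ω
∠Z = arctan(276/29.8) = 83.8°
cos φ = cos(83.8°) = 0.107

0.107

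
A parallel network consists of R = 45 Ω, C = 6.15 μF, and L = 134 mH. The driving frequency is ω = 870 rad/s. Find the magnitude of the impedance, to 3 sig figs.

X_L = ωL = 117 Ω
X_C = 1/(ωC) = 187 Ω
Parallel: admittances add. Y = 1/R + 1/(jωL) + jωC
Y = (0.0222 − j0.00323) S
|Y| = 0.0225 S → |Z| = 1/|Y| = 44.5 Ω, ∠Z = −∠Y = 8.26°

44.5 Ω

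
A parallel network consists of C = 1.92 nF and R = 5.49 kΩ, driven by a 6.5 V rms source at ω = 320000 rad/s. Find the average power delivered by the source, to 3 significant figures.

7.70 mW

X_C = 1/(ωC) = 1630 Ω
Parallel: admittances add. Y = 1/R + jωC
Y = (0.000182 + j0.000614) S
|Y| = 0.000641 S → |Z| = 1/|Y| = 1560 Ω, ∠Z = −∠Y = -73.5°
I = V/|Z| = 4.17 mA
P = VI cos φ = 6.5 × 0.00417 × cos(-73.5°) = 7.70 mW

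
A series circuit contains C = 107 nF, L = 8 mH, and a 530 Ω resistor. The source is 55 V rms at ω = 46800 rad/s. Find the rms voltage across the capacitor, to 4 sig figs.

19.68 V

X_L = ωL = 374.4 Ω
X_C = 1/(ωC) = 199.7 Ω
Net reactance X = X_L − X_C = 174.7 Ω
Z = 530.0 + j174.7 Ω
|Z| = √(530.0² + 174.7²) = 558.1 Ω
I = V/|Z| = 98.56 mA
V_C = I·|Z_C| = 0.09856 × 199.7 = 19.68 V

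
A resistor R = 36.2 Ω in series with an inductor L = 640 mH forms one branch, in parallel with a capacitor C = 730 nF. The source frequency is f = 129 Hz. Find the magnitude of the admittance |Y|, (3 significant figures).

ω = 2πf = 810.5 rad/s
X_L = ωL = 519 Ω
X_C = 1/(ωC) = 1690 Ω
Branch 1 (R+jX_L): Z₁ = 36.2 + j519 Ω, |Z₁| = 520 Ω
Branch 2 (−jX_C): Z₂ = −j1690 Ω
Parallel: Z = Z₁Z₂/(Z₁+Z₂), |Z| = 750 Ω, ∠Z = 84.2°
|Y| = 1/|Z| = 1.33 mS

1.33 mS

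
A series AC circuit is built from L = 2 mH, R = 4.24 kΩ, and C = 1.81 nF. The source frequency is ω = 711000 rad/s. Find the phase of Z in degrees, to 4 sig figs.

X_L = ωL = 1422 Ω
X_C = 1/(ωC) = 777.1 Ω
Net reactance X = X_L − X_C = 644.9 Ω
Z = 4240 + j644.9 Ω
|Z| = √(4240² + 644.9²) = 4289 Ω
∠Z = arctan(644.9/4240) = 8.649°

8.649°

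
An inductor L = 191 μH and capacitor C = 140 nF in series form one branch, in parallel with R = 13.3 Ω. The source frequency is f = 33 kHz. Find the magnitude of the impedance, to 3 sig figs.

4.81 Ω

ω = 2πf = 207300 rad/s
X_L = ωL = 39.6 Ω
X_C = 1/(ωC) = 34.4 Ω
Branch 1: Z₁ = R = 13.3 Ω
Branch 2 (series LC): Z₂ = j(X_L − X_C) = j5.15 Ω
Parallel: Z = Z₁Z₂/(Z₁+Z₂), |Z| = 4.81 Ω, ∠Z = 68.8°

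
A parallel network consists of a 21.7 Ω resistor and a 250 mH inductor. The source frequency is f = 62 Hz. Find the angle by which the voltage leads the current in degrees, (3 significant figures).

ω = 2πf = 389.6 rad/s
X_L = ωL = 97.4 Ω
Parallel: admittances add. Y = 1/R + 1/(jωL)
Y = (0.0461 − j0.0103) S
|Y| = 0.0472 S → |Z| = 1/|Y| = 21.2 Ω, ∠Z = −∠Y = 12.6°

12.6°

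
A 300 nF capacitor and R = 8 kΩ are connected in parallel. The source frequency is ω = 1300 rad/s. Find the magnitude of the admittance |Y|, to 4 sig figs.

409.5 μS

X_C = 1/(ωC) = 2564 Ω
Parallel: admittances add. Y = 1/R + jωC
Y = (0.0001250 + j0.0003900) S
|Y| = 0.0004095 S → |Z| = 1/|Y| = 2442 Ω, ∠Z = −∠Y = -72.23°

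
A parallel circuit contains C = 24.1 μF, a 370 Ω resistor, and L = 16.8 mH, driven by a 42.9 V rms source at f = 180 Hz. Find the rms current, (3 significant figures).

ω = 2πf = 1131 rad/s
X_L = ωL = 19.0 Ω
X_C = 1/(ωC) = 36.7 Ω
Parallel: admittances add. Y = 1/R + 1/(jωL) + jωC
Y = (0.00270 − j0.0254) S
|Y| = 0.0255 S → |Z| = 1/|Y| = 39.2 Ω, ∠Z = −∠Y = 83.9°
I = V/|Z| = 42.9/39.2 = 1.09 A

1.09 A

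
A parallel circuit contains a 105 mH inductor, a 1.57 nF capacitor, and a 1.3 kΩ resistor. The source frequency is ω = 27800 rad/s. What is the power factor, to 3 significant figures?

0.932

X_L = ωL = 2920 Ω
X_C = 1/(ωC) = 22900 Ω
Parallel: admittances add. Y = 1/R + 1/(jωL) + jωC
Y = (0.000769 − j0.000299) S
|Y| = 0.000825 S → |Z| = 1/|Y| = 1210 Ω, ∠Z = −∠Y = 21.2°
cos φ = cos(21.2°) = 0.932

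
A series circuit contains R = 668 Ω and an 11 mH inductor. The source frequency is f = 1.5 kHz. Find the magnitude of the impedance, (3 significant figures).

ω = 2πf = 9425 rad/s
X_L = ωL = 104 Ω
Z = 668 + j104 Ω
|Z| = √(668² + 104²) = 676 Ω

676 Ω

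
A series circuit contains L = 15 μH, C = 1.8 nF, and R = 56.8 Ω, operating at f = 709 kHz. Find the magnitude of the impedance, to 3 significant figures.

81.1 Ω

ω = 2πf = 4.455e+06 rad/s
X_L = ωL = 66.8 Ω
X_C = 1/(ωC) = 125 Ω
Net reactance X = X_L − X_C = -57.9 Ω
Z = 56.8 − j57.9 Ω
|Z| = √(56.8² + 57.9²) = 81.1 Ω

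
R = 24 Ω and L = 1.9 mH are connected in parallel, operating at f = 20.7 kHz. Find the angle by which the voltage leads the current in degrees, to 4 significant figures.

5.547°

ω = 2πf = 130100 rad/s
X_L = ωL = 247.1 Ω
Parallel: admittances add. Y = 1/R + 1/(jωL)
Y = (0.04167 − j0.004047) S
|Y| = 0.04186 S → |Z| = 1/|Y| = 23.89 Ω, ∠Z = −∠Y = 5.547°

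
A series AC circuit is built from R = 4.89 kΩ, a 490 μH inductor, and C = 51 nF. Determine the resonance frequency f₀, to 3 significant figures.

31.8 kHz

ω₀ = 1/√(LC) = 1/√(0.00049 × 5.1e-08) = 200000 rad/s
f₀ = ω₀/(2π) = 31.8 kHz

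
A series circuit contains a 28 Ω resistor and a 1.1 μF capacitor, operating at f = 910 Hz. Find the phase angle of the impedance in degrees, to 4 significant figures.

-80.01°

ω = 2πf = 5718 rad/s
X_C = 1/(ωC) = 159.0 Ω
Z = 28.00 − j159.0 Ω
|Z| = √(28.00² + 159.0²) = 161.4 Ω
∠Z = arctan(-159.0/28.00) = -80.01°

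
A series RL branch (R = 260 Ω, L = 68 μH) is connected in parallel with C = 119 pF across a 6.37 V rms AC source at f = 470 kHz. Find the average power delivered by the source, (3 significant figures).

97.8 mW

ω = 2πf = 2.953e+06 rad/s
X_L = ωL = 201 Ω
X_C = 1/(ωC) = 2850 Ω
Branch 1 (R+jX_L): Z₁ = 260 + j201 Ω, |Z₁| = 329 Ω
Branch 2 (−jX_C): Z₂ = −j2850 Ω
Parallel: Z = Z₁Z₂/(Z₁+Z₂), |Z| = 352 Ω, ∠Z = 32.1°
I = V/|Z| = 18.1 mA
P = VI cos φ = 6.37 × 0.0181 × cos(32.1°) = 97.8 mW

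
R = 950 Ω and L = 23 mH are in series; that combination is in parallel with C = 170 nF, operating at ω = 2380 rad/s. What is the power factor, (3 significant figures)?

X_L = ωL = 54.7 Ω
X_C = 1/(ωC) = 2470 Ω
Branch 1 (R+jX_L): Z₁ = 950 + j54.7 Ω, |Z₁| = 952 Ω
Branch 2 (−jX_C): Z₂ = −j2470 Ω
Parallel: Z = Z₁Z₂/(Z₁+Z₂), |Z| = 906 Ω, ∠Z = -18.2°
cos φ = cos(-18.2°) = 0.950

0.950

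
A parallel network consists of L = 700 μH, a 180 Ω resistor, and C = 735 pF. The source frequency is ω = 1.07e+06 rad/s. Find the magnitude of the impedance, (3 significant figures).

179 Ω

X_L = ωL = 749 Ω
X_C = 1/(ωC) = 1270 Ω
Parallel: admittances add. Y = 1/R + 1/(jωL) + jωC
Y = (0.00556 − j0.000549) S
|Y| = 0.00558 S → |Z| = 1/|Y| = 179 Ω, ∠Z = −∠Y = 5.64°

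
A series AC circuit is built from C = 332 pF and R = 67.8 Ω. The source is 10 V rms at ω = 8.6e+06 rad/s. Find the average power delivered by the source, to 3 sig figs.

53.3 mW

X_C = 1/(ωC) = 350 Ω
Z = 67.8 − j350 Ω
|Z| = √(67.8² + 350²) = 357 Ω
∠Z = arctan(-350/67.8) = -79.0°
I = V/|Z| = 28.0 mA
P = VI cos φ = 10 × 0.0280 × cos(-79.0°) = 53.3 mW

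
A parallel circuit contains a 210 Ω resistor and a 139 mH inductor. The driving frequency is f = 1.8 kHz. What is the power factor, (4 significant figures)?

0.9912

ω = 2πf = 11310 rad/s
X_L = ωL = 1572 Ω
Parallel: admittances add. Y = 1/R + 1/(jωL)
Y = (0.004762 − j0.0006361) S
|Y| = 0.004804 S → |Z| = 1/|Y| = 208.2 Ω, ∠Z = −∠Y = 7.609°
cos φ = cos(7.609°) = 0.9912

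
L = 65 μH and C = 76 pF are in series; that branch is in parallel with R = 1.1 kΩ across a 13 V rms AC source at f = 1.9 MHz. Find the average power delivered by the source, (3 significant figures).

ω = 2πf = 1.194e+07 rad/s
X_L = ωL = 776 Ω
X_C = 1/(ωC) = 1100 Ω
Branch 1: Z₁ = R = 1100 Ω
Branch 2 (series LC): Z₂ = j(X_L − X_C) = −j326 Ω
Parallel: Z = Z₁Z₂/(Z₁+Z₂), |Z| = 313 Ω, ∠Z = -73.5°
I = V/|Z| = 41.6 mA
P = VI cos φ = 13 × 0.0416 × cos(-73.5°) = 154 mW

154 mW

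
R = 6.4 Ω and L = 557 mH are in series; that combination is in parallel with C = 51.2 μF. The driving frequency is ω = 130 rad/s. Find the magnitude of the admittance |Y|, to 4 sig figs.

X_L = ωL = 72.41 Ω
X_C = 1/(ωC) = 150.2 Ω
Branch 1 (R+jX_L): Z₁ = 6.400 + j72.41 Ω, |Z₁| = 72.69 Ω
Branch 2 (−jX_C): Z₂ = −j150.2 Ω
Parallel: Z = Z₁Z₂/(Z₁+Z₂), |Z| = 139.8 Ω, ∠Z = 80.25°
|Y| = 1/|Z| = 7.151 mS

7.151 mS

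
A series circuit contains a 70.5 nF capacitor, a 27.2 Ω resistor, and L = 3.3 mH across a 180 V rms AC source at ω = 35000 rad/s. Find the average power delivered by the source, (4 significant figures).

10.40 W

X_L = ωL = 115.5 Ω
X_C = 1/(ωC) = 405.3 Ω
Net reactance X = X_L − X_C = -289.8 Ω
Z = 27.20 − j289.8 Ω
|Z| = √(27.20² + 289.8²) = 291.0 Ω
∠Z = arctan(-289.8/27.20) = -84.64°
I = V/|Z| = 618.5 mA
P = VI cos φ = 180 × 0.6185 × cos(-84.64°) = 10.40 W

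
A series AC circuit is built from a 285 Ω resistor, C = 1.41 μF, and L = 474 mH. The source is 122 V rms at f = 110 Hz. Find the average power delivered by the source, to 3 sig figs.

ω = 2πf = 691.2 rad/s
X_L = ωL = 328 Ω
X_C = 1/(ωC) = 1030 Ω
Net reactance X = X_L − X_C = -699 Ω
Z = 285 − j699 Ω
|Z| = √(285² + 699²) = 754 Ω
∠Z = arctan(-699/285) = -67.8°
I = V/|Z| = 162 mA
P = VI cos φ = 122 × 0.162 × cos(-67.8°) = 7.45 W

7.45 W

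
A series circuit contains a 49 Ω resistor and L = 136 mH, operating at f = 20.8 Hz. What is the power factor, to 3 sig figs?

0.940

ω = 2πf = 130.7 rad/s
X_L = ωL = 17.8 Ω
Z = 49.0 + j17.8 Ω
|Z| = √(49.0² + 17.8²) = 52.1 Ω
∠Z = arctan(17.8/49.0) = 19.9°
cos φ = cos(19.9°) = 0.940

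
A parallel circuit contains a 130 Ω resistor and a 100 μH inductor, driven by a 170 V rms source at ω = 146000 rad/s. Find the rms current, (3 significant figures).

X_L = ωL = 14.6 Ω
Parallel: admittances add. Y = 1/R + 1/(jωL)
Y = (0.00769 − j0.0685) S
|Y| = 0.0689 S → |Z| = 1/|Y| = 14.5 Ω, ∠Z = −∠Y = 83.6°
I = V/|Z| = 170/14.5 = 11.7 A

11.7 A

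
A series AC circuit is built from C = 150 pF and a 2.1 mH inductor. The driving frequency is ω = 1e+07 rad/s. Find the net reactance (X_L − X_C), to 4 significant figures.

20330 Ω

X_L = ωL = 21000 Ω
X_C = 1/(ωC) = 666.7 Ω
X = 21000 − 666.7 = 20330 Ω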